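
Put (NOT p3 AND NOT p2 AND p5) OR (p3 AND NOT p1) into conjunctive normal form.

(NOT p3 AND NOT p2 AND p5) OR (p3 AND NOT p1)
⇔ (NOT p3 OR p3) AND (NOT p3 OR NOT p1) AND (NOT p2 OR p3) AND (NOT p2 OR NOT p1) AND (p5 OR p3) AND (p5 OR NOT p1)
⇔ (NOT p3 OR NOT p1) AND (NOT p2 OR p3) AND (NOT p2 OR NOT p1) AND (p5 OR p3) AND (p5 OR NOT p1)

(NOT p3 OR NOT p1) AND (NOT p2 OR p3) AND (NOT p2 OR NOT p1) AND (p5 OR p3) AND (p5 OR NOT p1)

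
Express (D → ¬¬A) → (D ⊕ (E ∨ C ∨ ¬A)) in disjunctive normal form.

(D ∧ ¬A) ∨ (D ∧ ¬E ∧ ¬C ∧ A) ∨ (¬D ∧ E) ∨ (¬D ∧ C) ∨ (¬D ∧ ¬A)

(D → ¬¬A) → (D ⊕ (E ∨ C ∨ ¬A))
≡ ¬(D → ¬¬A) ∨ (D ⊕ (E ∨ C ∨ ¬A))   [eliminate →]
≡ ¬(¬D ∨ ¬¬A) ∨ (D ⊕ (E ∨ C ∨ ¬A))   [eliminate →]
≡ ¬(¬D ∨ ¬¬A) ∨ (D ∧ ¬(E ∨ C ∨ ¬A)) ∨ (¬D ∧ (E ∨ C ∨ ¬A))   [expand ⊕]
≡ (¬¬D ∧ ¬¬¬A) ∨ (D ∧ ¬(E ∨ C ∨ ¬A)) ∨ (¬D ∧ (E ∨ C ∨ ¬A))   [De Morgan]
≡ (D ∧ ¬¬¬A) ∨ (D ∧ ¬(E ∨ C ∨ ¬A)) ∨ (¬D ∧ (E ∨ C ∨ ¬A))   [double negation]
≡ (D ∧ ¬A) ∨ (D ∧ ¬(E ∨ C ∨ ¬A)) ∨ (¬D ∧ (E ∨ C ∨ ¬A))   [double negation]
≡ (D ∧ ¬A) ∨ (D ∧ ¬E ∧ ¬C ∧ ¬¬A) ∨ (¬D ∧ (E ∨ C ∨ ¬A))   [De Morgan]
≡ (D ∧ ¬A) ∨ (D ∧ ¬E ∧ ¬C ∧ A) ∨ (¬D ∧ (E ∨ C ∨ ¬A))   [double negation]
≡ (D ∧ ¬A) ∨ (D ∧ ¬E ∧ ¬C ∧ A) ∨ (¬D ∧ E) ∨ (¬D ∧ C) ∨ (¬D ∧ ¬A)   [distribute ∧ over ∨]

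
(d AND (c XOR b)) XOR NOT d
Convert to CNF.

(c OR b OR NOT d) AND (NOT c OR NOT b OR NOT d)

(d AND (c XOR b)) XOR NOT d
≡ ((d AND (c XOR b)) OR NOT d) AND NOT (d AND (c XOR b) AND NOT d)   [expand XOR]
≡ ((d AND (c OR b) AND NOT (c AND b)) OR NOT d) AND NOT (d AND (c XOR b) AND NOT d)   [expand XOR]
≡ ((d AND (c OR b) AND NOT (c AND b)) OR NOT d) AND NOT (d AND (c OR b) AND NOT (c AND b) AND NOT d)   [expand XOR]
≡ ((d AND (c OR b) AND (NOT c OR NOT b)) OR NOT d) AND NOT (d AND (c OR b) AND NOT (c AND b) AND NOT d)   [De Morgan]
≡ ((d AND (c OR b) AND (NOT c OR NOT b)) OR NOT d) AND (NOT d OR NOT (c OR b) OR NOT NOT (c AND b) OR NOT NOT d)   [De Morgan]
≡ ((d AND (c OR b) AND (NOT c OR NOT b)) OR NOT d) AND (NOT d OR (NOT c AND NOT b) OR NOT NOT (c AND b) OR NOT NOT d)   [De Morgan]
≡ ((d AND (c OR b) AND (NOT c OR NOT b)) OR NOT d) AND (NOT d OR (NOT c AND NOT b) OR (c AND b) OR NOT NOT d)   [double negation]
≡ ((d AND (c OR b) AND (NOT c OR NOT b)) OR NOT d) AND (NOT d OR (NOT c AND NOT b) OR (c AND b) OR d)   [double negation]
≡ (d OR NOT d) AND (c OR b OR NOT d) AND (NOT c OR NOT b OR NOT d) AND (NOT d OR NOT c OR c OR d) AND (NOT d OR NOT c OR b OR d) AND (NOT d OR NOT b OR c OR d) AND (NOT d OR NOT b OR b OR d)   [distribute OR over AND]
≡ (c OR b OR NOT d) AND (NOT c OR NOT b OR NOT d)   [simplify]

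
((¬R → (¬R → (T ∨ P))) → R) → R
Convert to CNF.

((¬R → (¬R → (T ∨ P))) → R) → R
⇔ ¬((¬R → (¬R → (T ∨ P))) → R) ∨ R
⇔ ¬(¬(¬R → (¬R → (T ∨ P))) ∨ R) ∨ R
⇔ ¬(¬(¬¬R ∨ (¬R → (T ∨ P))) ∨ R) ∨ R
⇔ ¬(¬(¬¬R ∨ ¬¬R ∨ T ∨ P) ∨ R) ∨ R
⇔ (¬¬(¬¬R ∨ ¬¬R ∨ T ∨ P) ∧ ¬R) ∨ R
⇔ ((¬¬R ∨ ¬¬R ∨ T ∨ P) ∧ ¬R) ∨ R
⇔ ((R ∨ ¬¬R ∨ T ∨ P) ∧ ¬R) ∨ R
⇔ ((R ∨ R ∨ T ∨ P) ∧ ¬R) ∨ R
⇔ (R ∨ R ∨ T ∨ P ∨ R) ∧ (¬R ∨ R)
⇔ R ∨ T ∨ P

R ∨ T ∨ P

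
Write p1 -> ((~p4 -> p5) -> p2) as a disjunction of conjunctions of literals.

p1 -> ((~p4 -> p5) -> p2)
≡ ~p1 | ((~p4 -> p5) -> p2)   — eliminate ->
≡ ~p1 | ~(~p4 -> p5) | p2   — eliminate ->
≡ ~p1 | ~(~~p4 | p5) | p2   — eliminate ->
≡ ~p1 | (~~~p4 & ~p5) | p2   — De Morgan
≡ ~p1 | (~p4 & ~p5) | p2   — double negation

~p1 | (~p4 & ~p5) | p2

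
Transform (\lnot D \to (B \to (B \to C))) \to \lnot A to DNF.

(\lnot D \land B \land \lnot C) \lor \lnot A

(\lnot D \to (B \to (B \to C))) \to \lnot A
≡ \lnot (\lnot D \to (B \to (B \to C))) \lor \lnot A   [eliminate \to]
≡ \lnot (\lnot \lnot D \lor (B \to (B \to C))) \lor \lnot A   [eliminate \to]
≡ \lnot (\lnot \lnot D \lor \lnot B \lor (B \to C)) \lor \lnot A   [eliminate \to]
≡ \lnot (\lnot \lnot D \lor \lnot B \lor \lnot B \lor C) \lor \lnot A   [eliminate \to]
≡ (\lnot \lnot \lnot D \land \lnot \lnot B \land \lnot \lnot B \land \lnot C) \lor \lnot A   [De Morgan]
≡ (\lnot D \land \lnot \lnot B \land \lnot \lnot B \land \lnot C) \lor \lnot A   [double negation]
≡ (\lnot D \land B \land \lnot \lnot B \land \lnot C) \lor \lnot A   [double negation]
≡ (\lnot D \land B \land B \land \lnot C) \lor \lnot A   [double negation]
≡ (\lnot D \land B \land \lnot C) \lor \lnot A   [simplify]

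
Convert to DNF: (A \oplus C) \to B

(A \oplus C) \to B
= \lnot (A \oplus C) \lor B   [eliminate \to]
= \lnot ((A \land \lnot C) \lor (\lnot A \land C)) \lor B   [expand \oplus]
= (\lnot (A \land \lnot C) \land \lnot (\lnot A \land C)) \lor B   [De Morgan]
= ((\lnot A \lor \lnot \lnot C) \land \lnot (\lnot A \land C)) \lor B   [De Morgan]
= ((\lnot A \lor C) \land \lnot (\lnot A \land C)) \lor B   [double negation]
= ((\lnot A \lor C) \land (\lnot \lnot A \lor \lnot C)) \lor B   [De Morgan]
= ((\lnot A \lor C) \land (A \lor \lnot C)) \lor B   [double negation]
= (\lnot A \land A) \lor (\lnot A \land \lnot C) \lor (C \land A) \lor (C \land \lnot C) \lor B   [distribute \land over \lor]
= (\lnot A \land \lnot C) \lor (C \land A) \lor B   [simplify]

(\lnot A \land \lnot C) \lor (C \land A) \lor B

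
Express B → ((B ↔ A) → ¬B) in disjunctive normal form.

¬B ∨ (B ∧ ¬A)

B → ((B ↔ A) → ¬B)
≡ ¬B ∨ ((B ↔ A) → ¬B)   (eliminate →)
≡ ¬B ∨ ¬(B ↔ A) ∨ ¬B   (eliminate →)
≡ ¬B ∨ ¬((B → A) ∧ (A → B)) ∨ ¬B   (eliminate ↔)
≡ ¬B ∨ ¬((¬B ∨ A) ∧ (A → B)) ∨ ¬B   (eliminate →)
≡ ¬B ∨ ¬((¬B ∨ A) ∧ (¬A ∨ B)) ∨ ¬B   (eliminate →)
≡ ¬B ∨ ¬(¬B ∨ A) ∨ ¬(¬A ∨ B) ∨ ¬B   (De Morgan)
≡ ¬B ∨ (¬¬B ∧ ¬A) ∨ ¬(¬A ∨ B) ∨ ¬B   (De Morgan)
≡ ¬B ∨ (B ∧ ¬A) ∨ ¬(¬A ∨ B) ∨ ¬B   (double negation)
≡ ¬B ∨ (B ∧ ¬A) ∨ (¬¬A ∧ ¬B) ∨ ¬B   (De Morgan)
≡ ¬B ∨ (B ∧ ¬A) ∨ (A ∧ ¬B) ∨ ¬B   (double negation)
≡ ¬B ∨ (B ∧ ¬A)   (simplify)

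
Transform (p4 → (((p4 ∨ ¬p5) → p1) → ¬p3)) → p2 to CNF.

(p4 → (((p4 ∨ ¬p5) → p1) → ¬p3)) → p2
≡ ¬(p4 → (((p4 ∨ ¬p5) → p1) → ¬p3)) ∨ p2   [eliminate →]
≡ ¬(¬p4 ∨ (((p4 ∨ ¬p5) → p1) → ¬p3)) ∨ p2   [eliminate →]
≡ ¬(¬p4 ∨ ¬((p4 ∨ ¬p5) → p1) ∨ ¬p3) ∨ p2   [eliminate →]
≡ ¬(¬p4 ∨ ¬(¬(p4 ∨ ¬p5) ∨ p1) ∨ ¬p3) ∨ p2   [eliminate →]
≡ (¬¬p4 ∧ ¬¬(¬(p4 ∨ ¬p5) ∨ p1) ∧ ¬¬p3) ∨ p2   [De Morgan]
≡ (p4 ∧ ¬¬(¬(p4 ∨ ¬p5) ∨ p1) ∧ ¬¬p3) ∨ p2   [double negation]
≡ (p4 ∧ (¬(p4 ∨ ¬p5) ∨ p1) ∧ ¬¬p3) ∨ p2   [double negation]
≡ (p4 ∧ ((¬p4 ∧ ¬¬p5) ∨ p1) ∧ ¬¬p3) ∨ p2   [De Morgan]
≡ (p4 ∧ ((¬p4 ∧ p5) ∨ p1) ∧ ¬¬p3) ∨ p2   [double negation]
≡ (p4 ∧ ((¬p4 ∧ p5) ∨ p1) ∧ p3) ∨ p2   [double negation]
≡ (p4 ∨ p2) ∧ (¬p4 ∨ p1 ∨ p2) ∧ (p5 ∨ p1 ∨ p2) ∧ (p3 ∨ p2)   [distribute ∨ over ∧]

(p4 ∨ p2) ∧ (¬p4 ∨ p1 ∨ p2) ∧ (p5 ∨ p1 ∨ p2) ∧ (p3 ∨ p2)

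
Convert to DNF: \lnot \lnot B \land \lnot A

B \land \lnot A

\lnot \lnot B \land \lnot A
⇔ B \land \lnot A   — double negation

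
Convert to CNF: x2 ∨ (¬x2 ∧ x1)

x2 ∨ x1

x2 ∨ (¬x2 ∧ x1)
≡ (x2 ∨ ¬x2) ∧ (x2 ∨ x1)   [distribute ∨ over ∧]
≡ x2 ∨ x1   [simplify]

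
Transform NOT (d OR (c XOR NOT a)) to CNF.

NOT d AND (NOT c OR NOT a) AND (a OR c)

NOT (d OR (c XOR NOT a))
⇔ NOT (d OR ((c OR NOT a) AND NOT (c AND NOT a)))   (expand XOR)
⇔ NOT d AND NOT ((c OR NOT a) AND NOT (c AND NOT a))   (De Morgan)
⇔ NOT d AND (NOT (c OR NOT a) OR NOT NOT (c AND NOT a))   (De Morgan)
⇔ NOT d AND ((NOT c AND NOT NOT a) OR NOT NOT (c AND NOT a))   (De Morgan)
⇔ NOT d AND ((NOT c AND a) OR NOT NOT (c AND NOT a))   (double negation)
⇔ NOT d AND ((NOT c AND a) OR (c AND NOT a))   (double negation)
⇔ NOT d AND (NOT c OR c) AND (NOT c OR NOT a) AND (a OR c) AND (a OR NOT a)   (distribute OR over AND)
⇔ NOT d AND (NOT c OR NOT a) AND (a OR c)   (simplify)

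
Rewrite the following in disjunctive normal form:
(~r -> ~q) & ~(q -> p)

(~r -> ~q) & ~(q -> p)
≡ (~~r | ~q) & ~(q -> p)   [eliminate ->]
≡ (~~r | ~q) & ~(~q | p)   [eliminate ->]
≡ (r | ~q) & ~(~q | p)   [double negation]
≡ (r | ~q) & ~~q & ~p   [De Morgan]
≡ (r | ~q) & q & ~p   [double negation]
≡ (r & q & ~p) | (~q & q & ~p)   [distribute & over |]
≡ r & q & ~p   [simplify]

r & q & ~p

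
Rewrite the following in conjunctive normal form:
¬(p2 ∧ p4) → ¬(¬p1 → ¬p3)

¬(p2 ∧ p4) → ¬(¬p1 → ¬p3)
⇔ ¬¬(p2 ∧ p4) ∨ ¬(¬p1 → ¬p3)   — eliminate →
⇔ ¬¬(p2 ∧ p4) ∨ ¬(¬¬p1 ∨ ¬p3)   — eliminate →
⇔ (p2 ∧ p4) ∨ ¬(¬¬p1 ∨ ¬p3)   — double negation
⇔ (p2 ∧ p4) ∨ (¬¬¬p1 ∧ ¬¬p3)   — De Morgan
⇔ (p2 ∧ p4) ∨ (¬p1 ∧ ¬¬p3)   — double negation
⇔ (p2 ∧ p4) ∨ (¬p1 ∧ p3)   — double negation
⇔ (p2 ∨ ¬p1) ∧ (p2 ∨ p3) ∧ (p4 ∨ ¬p1) ∧ (p4 ∨ p3)   — distribute ∨ over ∧

(p2 ∨ ¬p1) ∧ (p2 ∨ p3) ∧ (p4 ∨ ¬p1) ∧ (p4 ∨ p3)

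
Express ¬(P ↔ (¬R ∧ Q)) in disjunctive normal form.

¬(P ↔ (¬R ∧ Q))
= ¬((P → (¬R ∧ Q)) ∧ ((¬R ∧ Q) → P))
= ¬((¬P ∨ (¬R ∧ Q)) ∧ ((¬R ∧ Q) → P))
= ¬((¬P ∨ (¬R ∧ Q)) ∧ (¬(¬R ∧ Q) ∨ P))
= ¬(¬P ∨ (¬R ∧ Q)) ∨ ¬(¬(¬R ∧ Q) ∨ P)
= (¬¬P ∧ ¬(¬R ∧ Q)) ∨ ¬(¬(¬R ∧ Q) ∨ P)
= (P ∧ ¬(¬R ∧ Q)) ∨ ¬(¬(¬R ∧ Q) ∨ P)
= (P ∧ (¬¬R ∨ ¬Q)) ∨ ¬(¬(¬R ∧ Q) ∨ P)
= (P ∧ (R ∨ ¬Q)) ∨ ¬(¬(¬R ∧ Q) ∨ P)
= (P ∧ (R ∨ ¬Q)) ∨ (¬¬(¬R ∧ Q) ∧ ¬P)
= (P ∧ (R ∨ ¬Q)) ∨ (¬R ∧ Q ∧ ¬P)
= (P ∧ R) ∨ (P ∧ ¬Q) ∨ (¬R ∧ Q ∧ ¬P)

(P ∧ R) ∨ (P ∧ ¬Q) ∨ (¬R ∧ Q ∧ ¬P)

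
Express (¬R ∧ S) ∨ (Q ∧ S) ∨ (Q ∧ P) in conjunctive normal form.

(¬R ∨ Q) ∧ (S ∨ Q) ∧ (S ∨ P)

(¬R ∧ S) ∨ (Q ∧ S) ∨ (Q ∧ P)
⇔ (¬R ∨ Q ∨ Q) ∧ (¬R ∨ Q ∨ P) ∧ (¬R ∨ S ∨ Q) ∧ (¬R ∨ S ∨ P) ∧ (S ∨ Q ∨ Q) ∧ (S ∨ Q ∨ P) ∧ (S ∨ S ∨ Q) ∧ (S ∨ S ∨ P)   [distribute ∨ over ∧]
⇔ (¬R ∨ Q) ∧ (S ∨ Q) ∧ (S ∨ P)   [simplify]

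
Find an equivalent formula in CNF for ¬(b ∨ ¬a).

¬(b ∨ ¬a)
≡ ¬b ∧ ¬¬a   — De Morgan
≡ ¬b ∧ a   — double negation

¬b ∧ a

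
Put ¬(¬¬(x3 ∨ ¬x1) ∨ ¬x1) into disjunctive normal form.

¬x3 ∧ x1

¬(¬¬(x3 ∨ ¬x1) ∨ ¬x1)
≡ ¬¬¬(x3 ∨ ¬x1) ∧ ¬¬x1   [De Morgan]
≡ ¬(x3 ∨ ¬x1) ∧ ¬¬x1   [double negation]
≡ ¬x3 ∧ ¬¬x1 ∧ ¬¬x1   [De Morgan]
≡ ¬x3 ∧ x1 ∧ ¬¬x1   [double negation]
≡ ¬x3 ∧ x1 ∧ x1   [double negation]
≡ ¬x3 ∧ x1   [simplify]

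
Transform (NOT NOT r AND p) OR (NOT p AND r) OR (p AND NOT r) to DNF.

(NOT NOT r AND p) OR (NOT p AND r) OR (p AND NOT r)
≡ (r AND p) OR (NOT p AND r) OR (p AND NOT r)   (double negation)

(r AND p) OR (NOT p AND r) OR (p AND NOT r)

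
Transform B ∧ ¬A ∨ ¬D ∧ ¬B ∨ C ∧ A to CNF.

(B ∨ ¬D ∨ C) ∧ (B ∨ ¬D ∨ A) ∧ (¬A ∨ ¬D ∨ C) ∧ (¬A ∨ ¬B ∨ C)

B ∧ ¬A ∨ ¬D ∧ ¬B ∨ C ∧ A
⇔ (B ∨ ¬D ∨ C) ∧ (B ∨ ¬D ∨ A) ∧ (B ∨ ¬B ∨ C) ∧ (B ∨ ¬B ∨ A) ∧ (¬A ∨ ¬D ∨ C) ∧ (¬A ∨ ¬D ∨ A) ∧ (¬A ∨ ¬B ∨ C) ∧ (¬A ∨ ¬B ∨ A)
⇔ (B ∨ ¬D ∨ C) ∧ (B ∨ ¬D ∨ A) ∧ (¬A ∨ ¬D ∨ C) ∧ (¬A ∨ ¬B ∨ C)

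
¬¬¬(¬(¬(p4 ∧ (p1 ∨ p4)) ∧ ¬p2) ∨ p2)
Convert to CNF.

¬p4 ∧ ¬p2

¬¬¬(¬(¬(p4 ∧ (p1 ∨ p4)) ∧ ¬p2) ∨ p2)
⇔ ¬(¬(¬(p4 ∧ (p1 ∨ p4)) ∧ ¬p2) ∨ p2)   (double negation)
⇔ ¬¬(¬(p4 ∧ (p1 ∨ p4)) ∧ ¬p2) ∧ ¬p2   (De Morgan)
⇔ ¬(p4 ∧ (p1 ∨ p4)) ∧ ¬p2 ∧ ¬p2   (double negation)
⇔ (¬p4 ∨ ¬(p1 ∨ p4)) ∧ ¬p2 ∧ ¬p2   (De Morgan)
⇔ (¬p4 ∨ ¬p1 ∧ ¬p4) ∧ ¬p2 ∧ ¬p2   (De Morgan)
⇔ (¬p4 ∨ ¬p1) ∧ (¬p4 ∨ ¬p4) ∧ ¬p2 ∧ ¬p2   (distribute ∨ over ∧)
⇔ ¬p4 ∧ ¬p2   (simplify)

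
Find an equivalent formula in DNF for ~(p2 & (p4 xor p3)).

~p2 | (~p4 & ~p3) | (p3 & p4)

~(p2 & (p4 xor p3))
≡ ~(p2 & ((p4 & ~p3) | (~p4 & p3)))   [expand xor]
≡ ~p2 | ~((p4 & ~p3) | (~p4 & p3))   [De Morgan]
≡ ~p2 | (~(p4 & ~p3) & ~(~p4 & p3))   [De Morgan]
≡ ~p2 | ((~p4 | ~~p3) & ~(~p4 & p3))   [De Morgan]
≡ ~p2 | ((~p4 | p3) & ~(~p4 & p3))   [double negation]
≡ ~p2 | ((~p4 | p3) & (~~p4 | ~p3))   [De Morgan]
≡ ~p2 | ((~p4 | p3) & (p4 | ~p3))   [double negation]
≡ ~p2 | (~p4 & p4) | (~p4 & ~p3) | (p3 & p4) | (p3 & ~p3)   [distribute & over |]
≡ ~p2 | (~p4 & ~p3) | (p3 & p4)   [simplify]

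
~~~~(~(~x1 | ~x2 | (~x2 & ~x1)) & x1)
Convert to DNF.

x1 & x2

~~~~(~(~x1 | ~x2 | (~x2 & ~x1)) & x1)
= ~~(~(~x1 | ~x2 | (~x2 & ~x1)) & x1)   [double negation]
= ~(~x1 | ~x2 | (~x2 & ~x1)) & x1   [double negation]
= ~~x1 & ~~x2 & ~(~x2 & ~x1) & x1   [De Morgan]
= x1 & ~~x2 & ~(~x2 & ~x1) & x1   [double negation]
= x1 & x2 & ~(~x2 & ~x1) & x1   [double negation]
= x1 & x2 & (~~x2 | ~~x1) & x1   [De Morgan]
= x1 & x2 & (x2 | ~~x1) & x1   [double negation]
= x1 & x2 & (x2 | x1) & x1   [double negation]
= (x1 & x2 & x2 & x1) | (x1 & x2 & x1 & x1)   [distribute & over |]
= x1 & x2   [simplify]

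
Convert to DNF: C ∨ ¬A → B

C ∨ ¬A → B
≡ ¬(C ∨ ¬A) ∨ B   [eliminate →]
≡ ¬C ∧ ¬¬A ∨ B   [De Morgan]
≡ ¬C ∧ A ∨ B   [double negation]

¬C ∧ A ∨ B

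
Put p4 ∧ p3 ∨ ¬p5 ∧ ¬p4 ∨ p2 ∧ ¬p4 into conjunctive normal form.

p4 ∧ p3 ∨ ¬p5 ∧ ¬p4 ∨ p2 ∧ ¬p4
= (p4 ∨ ¬p5 ∨ p2) ∧ (p4 ∨ ¬p5 ∨ ¬p4) ∧ (p4 ∨ ¬p4 ∨ p2) ∧ (p4 ∨ ¬p4 ∨ ¬p4) ∧ (p3 ∨ ¬p5 ∨ p2) ∧ (p3 ∨ ¬p5 ∨ ¬p4) ∧ (p3 ∨ ¬p4 ∨ p2) ∧ (p3 ∨ ¬p4 ∨ ¬p4)   [distribute ∨ over ∧]
= (p4 ∨ ¬p5 ∨ p2) ∧ (p3 ∨ ¬p5 ∨ p2) ∧ (p3 ∨ ¬p4)   [simplify]

(p4 ∨ ¬p5 ∨ p2) ∧ (p3 ∨ ¬p5 ∨ p2) ∧ (p3 ∨ ¬p4)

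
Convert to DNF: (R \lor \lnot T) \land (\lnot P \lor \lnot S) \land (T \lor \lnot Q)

(R \land \lnot P \land T) \lor (R \land \lnot P \land \lnot Q) \lor (R \land \lnot S \land T) \lor (R \land \lnot S \land \lnot Q) \lor (\lnot T \land \lnot P \land \lnot Q) \lor (\lnot T \land \lnot S \land \lnot Q)

(R \lor \lnot T) \land (\lnot P \lor \lnot S) \land (T \lor \lnot Q)
≡ (R \land \lnot P \land T) \lor (R \land \lnot P \land \lnot Q) \lor (R \land \lnot S \land T) \lor (R \land \lnot S \land \lnot Q) \lor (\lnot T \land \lnot P \land T) \lor (\lnot T \land \lnot P \land \lnot Q) \lor (\lnot T \land \lnot S \land T) \lor (\lnot T \land \lnot S \land \lnot Q)   (distribute \land over \lor)
≡ (R \land \lnot P \land T) \lor (R \land \lnot P \land \lnot Q) \lor (R \land \lnot S \land T) \lor (R \land \lnot S \land \lnot Q) \lor (\lnot T \land \lnot P \land \lnot Q) \lor (\lnot T \land \lnot S \land \lnot Q)   (simplify)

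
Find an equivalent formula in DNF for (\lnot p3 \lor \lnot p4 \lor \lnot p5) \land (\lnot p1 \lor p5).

\lnot p3 \land \lnot p1 \lor \lnot p3 \land p5 \lor \lnot p4 \land \lnot p1 \lor \lnot p4 \land p5 \lor \lnot p5 \land \lnot p1

(\lnot p3 \lor \lnot p4 \lor \lnot p5) \land (\lnot p1 \lor p5)
≡ \lnot p3 \land \lnot p1 \lor \lnot p3 \land p5 \lor \lnot p4 \land \lnot p1 \lor \lnot p4 \land p5 \lor \lnot p5 \land \lnot p1 \lor \lnot p5 \land p5   [distribute \land over \lor]
≡ \lnot p3 \land \lnot p1 \lor \lnot p3 \land p5 \lor \lnot p4 \land \lnot p1 \lor \lnot p4 \land p5 \lor \lnot p5 \land \lnot p1   [simplify]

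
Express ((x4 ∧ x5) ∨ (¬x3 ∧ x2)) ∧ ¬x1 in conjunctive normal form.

((x4 ∧ x5) ∨ (¬x3 ∧ x2)) ∧ ¬x1
= (x4 ∨ ¬x3) ∧ (x4 ∨ x2) ∧ (x5 ∨ ¬x3) ∧ (x5 ∨ x2) ∧ ¬x1

(x4 ∨ ¬x3) ∧ (x4 ∨ x2) ∧ (x5 ∨ ¬x3) ∧ (x5 ∨ x2) ∧ ¬x1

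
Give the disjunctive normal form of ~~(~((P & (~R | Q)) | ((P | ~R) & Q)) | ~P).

(R & ~Q) | ~P

~~(~((P & (~R | Q)) | ((P | ~R) & Q)) | ~P)
= ~((P & (~R | Q)) | ((P | ~R) & Q)) | ~P   — double negation
= (~(P & (~R | Q)) & ~((P | ~R) & Q)) | ~P   — De Morgan
= ((~P | ~(~R | Q)) & ~((P | ~R) & Q)) | ~P   — De Morgan
= ((~P | (~~R & ~Q)) & ~((P | ~R) & Q)) | ~P   — De Morgan
= ((~P | (R & ~Q)) & ~((P | ~R) & Q)) | ~P   — double negation
= ((~P | (R & ~Q)) & (~(P | ~R) | ~Q)) | ~P   — De Morgan
= ((~P | (R & ~Q)) & ((~P & ~~R) | ~Q)) | ~P   — De Morgan
= ((~P | (R & ~Q)) & ((~P & R) | ~Q)) | ~P   — double negation
= (~P & ~P & R) | (~P & ~Q) | (R & ~Q & ~P & R) | (R & ~Q & ~Q) | ~P   — distribute & over |
= (R & ~Q) | ~P   — simplify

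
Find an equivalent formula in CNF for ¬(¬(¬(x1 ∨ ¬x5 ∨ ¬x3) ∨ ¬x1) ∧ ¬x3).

¬x1 ∨ x3

¬(¬(¬(x1 ∨ ¬x5 ∨ ¬x3) ∨ ¬x1) ∧ ¬x3)
= ¬¬(¬(x1 ∨ ¬x5 ∨ ¬x3) ∨ ¬x1) ∨ ¬¬x3   (De Morgan)
= ¬(x1 ∨ ¬x5 ∨ ¬x3) ∨ ¬x1 ∨ ¬¬x3   (double negation)
= (¬x1 ∧ ¬¬x5 ∧ ¬¬x3) ∨ ¬x1 ∨ ¬¬x3   (De Morgan)
= (¬x1 ∧ x5 ∧ ¬¬x3) ∨ ¬x1 ∨ ¬¬x3   (double negation)
= (¬x1 ∧ x5 ∧ x3) ∨ ¬x1 ∨ ¬¬x3   (double negation)
= (¬x1 ∧ x5 ∧ x3) ∨ ¬x1 ∨ x3   (double negation)
= (¬x1 ∨ ¬x1 ∨ x3) ∧ (x5 ∨ ¬x1 ∨ x3) ∧ (x3 ∨ ¬x1 ∨ x3)   (distribute ∨ over ∧)
= ¬x1 ∨ x3   (simplify)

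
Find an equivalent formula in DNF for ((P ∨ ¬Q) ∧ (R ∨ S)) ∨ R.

((P ∨ ¬Q) ∧ (R ∨ S)) ∨ R
≡ (P ∧ R) ∨ (P ∧ S) ∨ (¬Q ∧ R) ∨ (¬Q ∧ S) ∨ R   (distribute ∧ over ∨)
≡ (P ∧ S) ∨ (¬Q ∧ S) ∨ R   (simplify)

(P ∧ S) ∨ (¬Q ∧ S) ∨ R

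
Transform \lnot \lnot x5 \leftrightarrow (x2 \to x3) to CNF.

\lnot \lnot x5 \leftrightarrow (x2 \to x3)
≡ (\lnot \lnot x5 \to (x2 \to x3)) \land ((x2 \to x3) \to \lnot \lnot x5)   (eliminate \leftrightarrow)
≡ (\lnot \lnot \lnot x5 \lor (x2 \to x3)) \land ((x2 \to x3) \to \lnot \lnot x5)   (eliminate \to)
≡ (\lnot \lnot \lnot x5 \lor \lnot x2 \lor x3) \land ((x2 \to x3) \to \lnot \lnot x5)   (eliminate \to)
≡ (\lnot \lnot \lnot x5 \lor \lnot x2 \lor x3) \land (\lnot (x2 \to x3) \lor \lnot \lnot x5)   (eliminate \to)
≡ (\lnot \lnot \lnot x5 \lor \lnot x2 \lor x3) \land (\lnot (\lnot x2 \lor x3) \lor \lnot \lnot x5)   (eliminate \to)
≡ (\lnot x5 \lor \lnot x2 \lor x3) \land (\lnot (\lnot x2 \lor x3) \lor \lnot \lnot x5)   (double negation)
≡ (\lnot x5 \lor \lnot x2 \lor x3) \land ((\lnot \lnot x2 \land \lnot x3) \lor \lnot \lnot x5)   (De Morgan)
≡ (\lnot x5 \lor \lnot x2 \lor x3) \land ((x2 \land \lnot x3) \lor \lnot \lnot x5)   (double negation)
≡ (\lnot x5 \lor \lnot x2 \lor x3) \land ((x2 \land \lnot x3) \lor x5)   (double negation)
≡ (\lnot x5 \lor \lnot x2 \lor x3) \land (x2 \lor x5) \land (\lnot x3 \lor x5)   (distribute \lor over \land)

(\lnot x5 \lor \lnot x2 \lor x3) \land (x2 \lor x5) \land (\lnot x3 \lor x5)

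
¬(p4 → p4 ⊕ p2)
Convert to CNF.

¬(p4 → p4 ⊕ p2)
⇔ ¬(¬p4 ∨ (p4 ⊕ p2))   [eliminate →]
⇔ ¬(¬p4 ∨ (p4 ∨ p2) ∧ ¬(p4 ∧ p2))   [expand ⊕]
⇔ ¬¬p4 ∧ ¬((p4 ∨ p2) ∧ ¬(p4 ∧ p2))   [De Morgan]
⇔ p4 ∧ ¬((p4 ∨ p2) ∧ ¬(p4 ∧ p2))   [double negation]
⇔ p4 ∧ (¬(p4 ∨ p2) ∨ ¬¬(p4 ∧ p2))   [De Morgan]
⇔ p4 ∧ (¬p4 ∧ ¬p2 ∨ ¬¬(p4 ∧ p2))   [De Morgan]
⇔ p4 ∧ (¬p4 ∧ ¬p2 ∨ p4 ∧ p2)   [double negation]
⇔ p4 ∧ (¬p4 ∨ p4) ∧ (¬p4 ∨ p2) ∧ (¬p2 ∨ p4) ∧ (¬p2 ∨ p2)   [distribute ∨ over ∧]
⇔ p4 ∧ (¬p4 ∨ p2)   [simplify]

p4 ∧ (¬p4 ∨ p2)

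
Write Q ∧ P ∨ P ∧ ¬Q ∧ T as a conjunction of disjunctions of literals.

(Q ∨ T) ∧ P

Q ∧ P ∨ P ∧ ¬Q ∧ T
= (Q ∨ P) ∧ (Q ∨ ¬Q) ∧ (Q ∨ T) ∧ (P ∨ P) ∧ (P ∨ ¬Q) ∧ (P ∨ T)   [distribute ∨ over ∧]
= (Q ∨ T) ∧ P   [simplify]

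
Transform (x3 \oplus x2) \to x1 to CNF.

(x3 \oplus x2) \to x1
= \lnot (x3 \oplus x2) \lor x1
= \lnot ((x3 \lor x2) \land \lnot (x3 \land x2)) \lor x1
= \lnot (x3 \lor x2) \lor \lnot \lnot (x3 \land x2) \lor x1
= (\lnot x3 \land \lnot x2) \lor \lnot \lnot (x3 \land x2) \lor x1
= (\lnot x3 \land \lnot x2) \lor (x3 \land x2) \lor x1
= (\lnot x3 \lor x3 \lor x1) \land (\lnot x3 \lor x2 \lor x1) \land (\lnot x2 \lor x3 \lor x1) \land (\lnot x2 \lor x2 \lor x1)
= (\lnot x3 \lor x2 \lor x1) \land (\lnot x2 \lor x3 \lor x1)

(\lnot x3 \lor x2 \lor x1) \land (\lnot x2 \lor x3 \lor x1)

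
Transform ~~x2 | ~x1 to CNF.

~~x2 | ~x1
≡ x2 | ~x1

x2 | ~x1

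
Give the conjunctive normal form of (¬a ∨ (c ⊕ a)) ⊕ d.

(¬a ∨ ¬c ∨ d) ∧ (a ∨ ¬d) ∧ (¬a ∨ c ∨ ¬d)

(¬a ∨ (c ⊕ a)) ⊕ d
≡ (¬a ∨ (c ⊕ a) ∨ d) ∧ ¬((¬a ∨ (c ⊕ a)) ∧ d)   [expand ⊕]
≡ (¬a ∨ ((c ∨ a) ∧ ¬(c ∧ a)) ∨ d) ∧ ¬((¬a ∨ (c ⊕ a)) ∧ d)   [expand ⊕]
≡ (¬a ∨ ((c ∨ a) ∧ ¬(c ∧ a)) ∨ d) ∧ ¬((¬a ∨ ((c ∨ a) ∧ ¬(c ∧ a))) ∧ d)   [expand ⊕]
≡ (¬a ∨ ((c ∨ a) ∧ (¬c ∨ ¬a)) ∨ d) ∧ ¬((¬a ∨ ((c ∨ a) ∧ ¬(c ∧ a))) ∧ d)   [De Morgan]
≡ (¬a ∨ ((c ∨ a) ∧ (¬c ∨ ¬a)) ∨ d) ∧ (¬(¬a ∨ ((c ∨ a) ∧ ¬(c ∧ a))) ∨ ¬d)   [De Morgan]
≡ (¬a ∨ ((c ∨ a) ∧ (¬c ∨ ¬a)) ∨ d) ∧ ((¬¬a ∧ ¬((c ∨ a) ∧ ¬(c ∧ a))) ∨ ¬d)   [De Morgan]
≡ (¬a ∨ ((c ∨ a) ∧ (¬c ∨ ¬a)) ∨ d) ∧ ((a ∧ ¬((c ∨ a) ∧ ¬(c ∧ a))) ∨ ¬d)   [double negation]
≡ (¬a ∨ ((c ∨ a) ∧ (¬c ∨ ¬a)) ∨ d) ∧ ((a ∧ (¬(c ∨ a) ∨ ¬¬(c ∧ a))) ∨ ¬d)   [De Morgan]
≡ (¬a ∨ ((c ∨ a) ∧ (¬c ∨ ¬a)) ∨ d) ∧ ((a ∧ ((¬c ∧ ¬a) ∨ ¬¬(c ∧ a))) ∨ ¬d)   [De Morgan]
≡ (¬a ∨ ((c ∨ a) ∧ (¬c ∨ ¬a)) ∨ d) ∧ ((a ∧ ((¬c ∧ ¬a) ∨ (c ∧ a))) ∨ ¬d)   [double negation]
≡ (¬a ∨ c ∨ a ∨ d) ∧ (¬a ∨ ¬c ∨ ¬a ∨ d) ∧ (a ∨ ¬d) ∧ (¬c ∨ c ∨ ¬d) ∧ (¬c ∨ a ∨ ¬d) ∧ (¬a ∨ c ∨ ¬d) ∧ (¬a ∨ a ∨ ¬d)   [distribute ∨ over ∧]
≡ (¬a ∨ ¬c ∨ d) ∧ (a ∨ ¬d) ∧ (¬a ∨ c ∨ ¬d)   [simplify]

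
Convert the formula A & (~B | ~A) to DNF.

A & ~B

A & (~B | ~A)
⇔ (A & ~B) | (A & ~A)   [distribute & over |]
⇔ A & ~B   [simplify]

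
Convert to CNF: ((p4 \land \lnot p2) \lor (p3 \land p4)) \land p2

((p4 \land \lnot p2) \lor (p3 \land p4)) \land p2
≡ (p4 \lor p3) \land (p4 \lor p4) \land (\lnot p2 \lor p3) \land (\lnot p2 \lor p4) \land p2   [distribute \lor over \land]
≡ p4 \land (\lnot p2 \lor p3) \land p2   [simplify]

p4 \land (\lnot p2 \lor p3) \land p2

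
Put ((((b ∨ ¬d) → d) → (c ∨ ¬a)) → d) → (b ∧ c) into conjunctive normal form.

((((b ∨ ¬d) → d) → (c ∨ ¬a)) → d) → (b ∧ c)
≡ ¬((((b ∨ ¬d) → d) → (c ∨ ¬a)) → d) ∨ (b ∧ c)   (eliminate →)
≡ ¬(¬(((b ∨ ¬d) → d) → (c ∨ ¬a)) ∨ d) ∨ (b ∧ c)   (eliminate →)
≡ ¬(¬(¬((b ∨ ¬d) → d) ∨ c ∨ ¬a) ∨ d) ∨ (b ∧ c)   (eliminate →)
≡ ¬(¬(¬(¬(b ∨ ¬d) ∨ d) ∨ c ∨ ¬a) ∨ d) ∨ (b ∧ c)   (eliminate →)
≡ (¬¬(¬(¬(b ∨ ¬d) ∨ d) ∨ c ∨ ¬a) ∧ ¬d) ∨ (b ∧ c)   (De Morgan)
≡ ((¬(¬(b ∨ ¬d) ∨ d) ∨ c ∨ ¬a) ∧ ¬d) ∨ (b ∧ c)   (double negation)
≡ (((¬¬(b ∨ ¬d) ∧ ¬d) ∨ c ∨ ¬a) ∧ ¬d) ∨ (b ∧ c)   (De Morgan)
≡ ((((b ∨ ¬d) ∧ ¬d) ∨ c ∨ ¬a) ∧ ¬d) ∨ (b ∧ c)   (double negation)
≡ (b ∨ ¬d ∨ c ∨ ¬a ∨ b) ∧ (b ∨ ¬d ∨ c ∨ ¬a ∨ c) ∧ (¬d ∨ c ∨ ¬a ∨ b) ∧ (¬d ∨ c ∨ ¬a ∨ c) ∧ (¬d ∨ b) ∧ (¬d ∨ c)   (distribute ∨ over ∧)
≡ (¬d ∨ b) ∧ (¬d ∨ c)   (simplify)

(¬d ∨ b) ∧ (¬d ∨ c)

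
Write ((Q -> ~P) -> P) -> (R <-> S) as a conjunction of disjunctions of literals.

((Q -> ~P) -> P) -> (R <-> S)
⇔ ~((Q -> ~P) -> P) | (R <-> S)   [eliminate ->]
⇔ ~(~(Q -> ~P) | P) | (R <-> S)   [eliminate ->]
⇔ ~(~(~Q | ~P) | P) | (R <-> S)   [eliminate ->]
⇔ ~(~(~Q | ~P) | P) | ((R -> S) & (S -> R))   [eliminate <->]
⇔ ~(~(~Q | ~P) | P) | ((~R | S) & (S -> R))   [eliminate ->]
⇔ ~(~(~Q | ~P) | P) | ((~R | S) & (~S | R))   [eliminate ->]
⇔ (~~(~Q | ~P) & ~P) | ((~R | S) & (~S | R))   [De Morgan]
⇔ ((~Q | ~P) & ~P) | ((~R | S) & (~S | R))   [double negation]
⇔ (~Q | ~P | ~R | S) & (~Q | ~P | ~S | R) & (~P | ~R | S) & (~P | ~S | R)   [distribute | over &]
⇔ (~P | ~R | S) & (~P | ~S | R)   [simplify]

(~P | ~R | S) & (~P | ~S | R)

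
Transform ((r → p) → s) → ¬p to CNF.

¬s ∨ ¬p

((r → p) → s) → ¬p
⇔ ¬((r → p) → s) ∨ ¬p
⇔ ¬(¬(r → p) ∨ s) ∨ ¬p
⇔ ¬(¬(¬r ∨ p) ∨ s) ∨ ¬p
⇔ (¬¬(¬r ∨ p) ∧ ¬s) ∨ ¬p
⇔ ((¬r ∨ p) ∧ ¬s) ∨ ¬p
⇔ (¬r ∨ p ∨ ¬p) ∧ (¬s ∨ ¬p)
⇔ ¬s ∨ ¬p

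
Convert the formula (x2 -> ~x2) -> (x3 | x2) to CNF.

(x2 -> ~x2) -> (x3 | x2)
= ~(x2 -> ~x2) | x3 | x2   [eliminate ->]
= ~(~x2 | ~x2) | x3 | x2   [eliminate ->]
= (~~x2 & ~~x2) | x3 | x2   [De Morgan]
= (x2 & ~~x2) | x3 | x2   [double negation]
= (x2 & x2) | x3 | x2   [double negation]
= (x2 | x3 | x2) & (x2 | x3 | x2)   [distribute | over &]
= x2 | x3   [simplify]

x2 | x3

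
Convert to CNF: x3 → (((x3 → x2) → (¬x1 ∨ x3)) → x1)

¬x3 ∨ x1

x3 → (((x3 → x2) → (¬x1 ∨ x3)) → x1)
≡ ¬x3 ∨ (((x3 → x2) → (¬x1 ∨ x3)) → x1)   (eliminate →)
≡ ¬x3 ∨ ¬((x3 → x2) → (¬x1 ∨ x3)) ∨ x1   (eliminate →)
≡ ¬x3 ∨ ¬(¬(x3 → x2) ∨ ¬x1 ∨ x3) ∨ x1   (eliminate →)
≡ ¬x3 ∨ ¬(¬(¬x3 ∨ x2) ∨ ¬x1 ∨ x3) ∨ x1   (eliminate →)
≡ ¬x3 ∨ (¬¬(¬x3 ∨ x2) ∧ ¬¬x1 ∧ ¬x3) ∨ x1   (De Morgan)
≡ ¬x3 ∨ ((¬x3 ∨ x2) ∧ ¬¬x1 ∧ ¬x3) ∨ x1   (double negation)
≡ ¬x3 ∨ ((¬x3 ∨ x2) ∧ x1 ∧ ¬x3) ∨ x1   (double negation)
≡ (¬x3 ∨ ¬x3 ∨ x2 ∨ x1) ∧ (¬x3 ∨ x1 ∨ x1) ∧ (¬x3 ∨ ¬x3 ∨ x1)   (distribute ∨ over ∧)
≡ ¬x3 ∨ x1   (simplify)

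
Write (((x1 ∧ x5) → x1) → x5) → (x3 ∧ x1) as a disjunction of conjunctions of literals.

(((x1 ∧ x5) → x1) → x5) → (x3 ∧ x1)
≡ ¬(((x1 ∧ x5) → x1) → x5) ∨ (x3 ∧ x1)   — eliminate →
≡ ¬(¬((x1 ∧ x5) → x1) ∨ x5) ∨ (x3 ∧ x1)   — eliminate →
≡ ¬(¬(¬(x1 ∧ x5) ∨ x1) ∨ x5) ∨ (x3 ∧ x1)   — eliminate →
≡ (¬¬(¬(x1 ∧ x5) ∨ x1) ∧ ¬x5) ∨ (x3 ∧ x1)   — De Morgan
≡ ((¬(x1 ∧ x5) ∨ x1) ∧ ¬x5) ∨ (x3 ∧ x1)   — double negation
≡ ((¬x1 ∨ ¬x5 ∨ x1) ∧ ¬x5) ∨ (x3 ∧ x1)   — De Morgan
≡ (¬x1 ∧ ¬x5) ∨ (¬x5 ∧ ¬x5) ∨ (x1 ∧ ¬x5) ∨ (x3 ∧ x1)   — distribute ∧ over ∨
≡ ¬x5 ∨ (x3 ∧ x1)   — simplify

¬x5 ∨ (x3 ∧ x1)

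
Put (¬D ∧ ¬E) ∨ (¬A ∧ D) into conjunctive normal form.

(¬D ∨ ¬A) ∧ (¬E ∨ ¬A) ∧ (¬E ∨ D)

(¬D ∧ ¬E) ∨ (¬A ∧ D)
= (¬D ∨ ¬A) ∧ (¬D ∨ D) ∧ (¬E ∨ ¬A) ∧ (¬E ∨ D)   [distribute ∨ over ∧]
= (¬D ∨ ¬A) ∧ (¬E ∨ ¬A) ∧ (¬E ∨ D)   [simplify]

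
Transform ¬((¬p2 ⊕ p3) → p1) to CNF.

¬((¬p2 ⊕ p3) → p1)
≡ ¬(¬(¬p2 ⊕ p3) ∨ p1)   [eliminate →]
≡ ¬(¬((¬p2 ∨ p3) ∧ ¬(¬p2 ∧ p3)) ∨ p1)   [expand ⊕]
≡ ¬¬((¬p2 ∨ p3) ∧ ¬(¬p2 ∧ p3)) ∧ ¬p1   [De Morgan]
≡ (¬p2 ∨ p3) ∧ ¬(¬p2 ∧ p3) ∧ ¬p1   [double negation]
≡ (¬p2 ∨ p3) ∧ (¬¬p2 ∨ ¬p3) ∧ ¬p1   [De Morgan]
≡ (¬p2 ∨ p3) ∧ (p2 ∨ ¬p3) ∧ ¬p1   [double negation]

(¬p2 ∨ p3) ∧ (p2 ∨ ¬p3) ∧ ¬p1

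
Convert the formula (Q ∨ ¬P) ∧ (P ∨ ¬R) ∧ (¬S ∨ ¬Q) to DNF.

(Q ∨ ¬P) ∧ (P ∨ ¬R) ∧ (¬S ∨ ¬Q)
≡ Q ∧ P ∧ ¬S ∨ Q ∧ P ∧ ¬Q ∨ Q ∧ ¬R ∧ ¬S ∨ Q ∧ ¬R ∧ ¬Q ∨ ¬P ∧ P ∧ ¬S ∨ ¬P ∧ P ∧ ¬Q ∨ ¬P ∧ ¬R ∧ ¬S ∨ ¬P ∧ ¬R ∧ ¬Q   [distribute ∧ over ∨]
≡ Q ∧ P ∧ ¬S ∨ Q ∧ ¬R ∧ ¬S ∨ ¬P ∧ ¬R ∧ ¬S ∨ ¬P ∧ ¬R ∧ ¬Q   [simplify]

Q ∧ P ∧ ¬S ∨ Q ∧ ¬R ∧ ¬S ∨ ¬P ∧ ¬R ∧ ¬S ∨ ¬P ∧ ¬R ∧ ¬Q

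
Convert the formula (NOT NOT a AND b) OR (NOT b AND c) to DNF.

(a AND b) OR (NOT b AND c)

(NOT NOT a AND b) OR (NOT b AND c)
= (a AND b) OR (NOT b AND c)   (double negation)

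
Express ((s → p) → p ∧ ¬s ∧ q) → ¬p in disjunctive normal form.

¬s ∧ ¬q ∨ p ∧ s ∨ p ∧ ¬q ∨ ¬p

((s → p) → p ∧ ¬s ∧ q) → ¬p
≡ ¬((s → p) → p ∧ ¬s ∧ q) ∨ ¬p   (eliminate →)
≡ ¬(¬(s → p) ∨ p ∧ ¬s ∧ q) ∨ ¬p   (eliminate →)
≡ ¬(¬(¬s ∨ p) ∨ p ∧ ¬s ∧ q) ∨ ¬p   (eliminate →)
≡ ¬¬(¬s ∨ p) ∧ ¬(p ∧ ¬s ∧ q) ∨ ¬p   (De Morgan)
≡ (¬s ∨ p) ∧ ¬(p ∧ ¬s ∧ q) ∨ ¬p   (double negation)
≡ (¬s ∨ p) ∧ (¬p ∨ ¬¬s ∨ ¬q) ∨ ¬p   (De Morgan)
≡ (¬s ∨ p) ∧ (¬p ∨ s ∨ ¬q) ∨ ¬p   (double negation)
≡ ¬s ∧ ¬p ∨ ¬s ∧ s ∨ ¬s ∧ ¬q ∨ p ∧ ¬p ∨ p ∧ s ∨ p ∧ ¬q ∨ ¬p   (distribute ∧ over ∨)
≡ ¬s ∧ ¬q ∨ p ∧ s ∨ p ∧ ¬q ∨ ¬p   (simplify)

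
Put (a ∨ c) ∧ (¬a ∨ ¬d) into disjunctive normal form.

(a ∧ ¬d) ∨ (c ∧ ¬a) ∨ (c ∧ ¬d)

(a ∨ c) ∧ (¬a ∨ ¬d)
≡ (a ∧ ¬a) ∨ (a ∧ ¬d) ∨ (c ∧ ¬a) ∨ (c ∧ ¬d)   — distribute ∧ over ∨
≡ (a ∧ ¬d) ∨ (c ∧ ¬a) ∨ (c ∧ ¬d)   — simplify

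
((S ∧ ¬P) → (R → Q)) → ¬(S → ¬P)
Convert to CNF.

S ∧ (R ∨ P) ∧ (¬Q ∨ P)

((S ∧ ¬P) → (R → Q)) → ¬(S → ¬P)
⇔ ¬((S ∧ ¬P) → (R → Q)) ∨ ¬(S → ¬P)   [eliminate →]
⇔ ¬(¬(S ∧ ¬P) ∨ (R → Q)) ∨ ¬(S → ¬P)   [eliminate →]
⇔ ¬(¬(S ∧ ¬P) ∨ ¬R ∨ Q) ∨ ¬(S → ¬P)   [eliminate →]
⇔ ¬(¬(S ∧ ¬P) ∨ ¬R ∨ Q) ∨ ¬(¬S ∨ ¬P)   [eliminate →]
⇔ (¬¬(S ∧ ¬P) ∧ ¬¬R ∧ ¬Q) ∨ ¬(¬S ∨ ¬P)   [De Morgan]
⇔ (S ∧ ¬P ∧ ¬¬R ∧ ¬Q) ∨ ¬(¬S ∨ ¬P)   [double negation]
⇔ (S ∧ ¬P ∧ R ∧ ¬Q) ∨ ¬(¬S ∨ ¬P)   [double negation]
⇔ (S ∧ ¬P ∧ R ∧ ¬Q) ∨ (¬¬S ∧ ¬¬P)   [De Morgan]
⇔ (S ∧ ¬P ∧ R ∧ ¬Q) ∨ (S ∧ ¬¬P)   [double negation]
⇔ (S ∧ ¬P ∧ R ∧ ¬Q) ∨ (S ∧ P)   [double negation]
⇔ (S ∨ S) ∧ (S ∨ P) ∧ (¬P ∨ S) ∧ (¬P ∨ P) ∧ (R ∨ S) ∧ (R ∨ P) ∧ (¬Q ∨ S) ∧ (¬Q ∨ P)   [distribute ∨ over ∧]
⇔ S ∧ (R ∨ P) ∧ (¬Q ∨ P)   [simplify]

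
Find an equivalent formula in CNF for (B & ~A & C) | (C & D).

(B & ~A & C) | (C & D)
≡ (B | C) & (B | D) & (~A | C) & (~A | D) & (C | C) & (C | D)   [distribute | over &]
≡ (B | D) & (~A | D) & C   [simplify]

(B | D) & (~A | D) & C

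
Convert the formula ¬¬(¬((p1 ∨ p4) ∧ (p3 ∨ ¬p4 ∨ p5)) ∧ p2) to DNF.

¬¬(¬((p1 ∨ p4) ∧ (p3 ∨ ¬p4 ∨ p5)) ∧ p2)
⇔ ¬((p1 ∨ p4) ∧ (p3 ∨ ¬p4 ∨ p5)) ∧ p2
⇔ (¬(p1 ∨ p4) ∨ ¬(p3 ∨ ¬p4 ∨ p5)) ∧ p2
⇔ ((¬p1 ∧ ¬p4) ∨ ¬(p3 ∨ ¬p4 ∨ p5)) ∧ p2
⇔ ((¬p1 ∧ ¬p4) ∨ (¬p3 ∧ ¬¬p4 ∧ ¬p5)) ∧ p2
⇔ ((¬p1 ∧ ¬p4) ∨ (¬p3 ∧ p4 ∧ ¬p5)) ∧ p2
⇔ (¬p1 ∧ ¬p4 ∧ p2) ∨ (¬p3 ∧ p4 ∧ ¬p5 ∧ p2)

(¬p1 ∧ ¬p4 ∧ p2) ∨ (¬p3 ∧ p4 ∧ ¬p5 ∧ p2)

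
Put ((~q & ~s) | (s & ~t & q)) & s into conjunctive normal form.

(~q | ~t) & (~s | ~t) & (~s | q) & s

((~q & ~s) | (s & ~t & q)) & s
⇔ (~q | s) & (~q | ~t) & (~q | q) & (~s | s) & (~s | ~t) & (~s | q) & s   [distribute | over &]
⇔ (~q | ~t) & (~s | ~t) & (~s | q) & s   [simplify]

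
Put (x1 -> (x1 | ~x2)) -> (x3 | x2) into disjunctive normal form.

x3 | x2

(x1 -> (x1 | ~x2)) -> (x3 | x2)
= ~(x1 -> (x1 | ~x2)) | x3 | x2   (eliminate ->)
= ~(~x1 | x1 | ~x2) | x3 | x2   (eliminate ->)
= (~~x1 & ~x1 & ~~x2) | x3 | x2   (De Morgan)
= (x1 & ~x1 & ~~x2) | x3 | x2   (double negation)
= (x1 & ~x1 & x2) | x3 | x2   (double negation)
= x3 | x2   (simplify)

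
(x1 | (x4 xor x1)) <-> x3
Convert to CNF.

(x1 | (x4 xor x1)) <-> x3
= ((x1 | (x4 xor x1)) -> x3) & (x3 -> (x1 | (x4 xor x1)))
= (~(x1 | (x4 xor x1)) | x3) & (x3 -> (x1 | (x4 xor x1)))
= (~(x1 | ((x4 | x1) & ~(x4 & x1))) | x3) & (x3 -> (x1 | (x4 xor x1)))
= (~(x1 | ((x4 | x1) & ~(x4 & x1))) | x3) & (~x3 | x1 | (x4 xor x1))
= (~(x1 | ((x4 | x1) & ~(x4 & x1))) | x3) & (~x3 | x1 | ((x4 | x1) & ~(x4 & x1)))
= ((~x1 & ~((x4 | x1) & ~(x4 & x1))) | x3) & (~x3 | x1 | ((x4 | x1) & ~(x4 & x1)))
= ((~x1 & (~(x4 | x1) | ~~(x4 & x1))) | x3) & (~x3 | x1 | ((x4 | x1) & ~(x4 & x1)))
= ((~x1 & ((~x4 & ~x1) | ~~(x4 & x1))) | x3) & (~x3 | x1 | ((x4 | x1) & ~(x4 & x1)))
= ((~x1 & ((~x4 & ~x1) | (x4 & x1))) | x3) & (~x3 | x1 | ((x4 | x1) & ~(x4 & x1)))
= ((~x1 & ((~x4 & ~x1) | (x4 & x1))) | x3) & (~x3 | x1 | ((x4 | x1) & (~x4 | ~x1)))
= (~x1 | x3) & (~x4 | x4 | x3) & (~x4 | x1 | x3) & (~x1 | x4 | x3) & (~x1 | x1 | x3) & (~x3 | x1 | x4 | x1) & (~x3 | x1 | ~x4 | ~x1)
= (~x1 | x3) & (~x4 | x1 | x3) & (~x3 | x1 | x4)

(~x1 | x3) & (~x4 | x1 | x3) & (~x3 | x1 | x4)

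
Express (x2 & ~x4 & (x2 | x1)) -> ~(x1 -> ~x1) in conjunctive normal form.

(x2 & ~x4 & (x2 | x1)) -> ~(x1 -> ~x1)
⇔ ~(x2 & ~x4 & (x2 | x1)) | ~(x1 -> ~x1)   [eliminate ->]
⇔ ~(x2 & ~x4 & (x2 | x1)) | ~(~x1 | ~x1)   [eliminate ->]
⇔ ~x2 | ~~x4 | ~(x2 | x1) | ~(~x1 | ~x1)   [De Morgan]
⇔ ~x2 | x4 | ~(x2 | x1) | ~(~x1 | ~x1)   [double negation]
⇔ ~x2 | x4 | (~x2 & ~x1) | ~(~x1 | ~x1)   [De Morgan]
⇔ ~x2 | x4 | (~x2 & ~x1) | (~~x1 & ~~x1)   [De Morgan]
⇔ ~x2 | x4 | (~x2 & ~x1) | (x1 & ~~x1)   [double negation]
⇔ ~x2 | x4 | (~x2 & ~x1) | (x1 & x1)   [double negation]
⇔ (~x2 | x4 | ~x2 | x1) & (~x2 | x4 | ~x2 | x1) & (~x2 | x4 | ~x1 | x1) & (~x2 | x4 | ~x1 | x1)   [distribute | over &]
⇔ ~x2 | x4 | x1   [simplify]

~x2 | x4 | x1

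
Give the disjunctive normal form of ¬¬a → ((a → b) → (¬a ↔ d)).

¬¬a → ((a → b) → (¬a ↔ d))
⇔ ¬¬¬a ∨ ((a → b) → (¬a ↔ d))   [eliminate →]
⇔ ¬¬¬a ∨ ¬(a → b) ∨ (¬a ↔ d)   [eliminate →]
⇔ ¬¬¬a ∨ ¬(¬a ∨ b) ∨ (¬a ↔ d)   [eliminate →]
⇔ ¬¬¬a ∨ ¬(¬a ∨ b) ∨ ((¬a → d) ∧ (d → ¬a))   [eliminate ↔]
⇔ ¬¬¬a ∨ ¬(¬a ∨ b) ∨ ((¬¬a ∨ d) ∧ (d → ¬a))   [eliminate →]
⇔ ¬¬¬a ∨ ¬(¬a ∨ b) ∨ ((¬¬a ∨ d) ∧ (¬d ∨ ¬a))   [eliminate →]
⇔ ¬a ∨ ¬(¬a ∨ b) ∨ ((¬¬a ∨ d) ∧ (¬d ∨ ¬a))   [double negation]
⇔ ¬a ∨ (¬¬a ∧ ¬b) ∨ ((¬¬a ∨ d) ∧ (¬d ∨ ¬a))   [De Morgan]
⇔ ¬a ∨ (a ∧ ¬b) ∨ ((¬¬a ∨ d) ∧ (¬d ∨ ¬a))   [double negation]
⇔ ¬a ∨ (a ∧ ¬b) ∨ ((a ∨ d) ∧ (¬d ∨ ¬a))   [double negation]
⇔ ¬a ∨ (a ∧ ¬b) ∨ (a ∧ ¬d) ∨ (a ∧ ¬a) ∨ (d ∧ ¬d) ∨ (d ∧ ¬a)   [distribute ∧ over ∨]
⇔ ¬a ∨ (a ∧ ¬b) ∨ (a ∧ ¬d)   [simplify]

¬a ∨ (a ∧ ¬b) ∨ (a ∧ ¬d)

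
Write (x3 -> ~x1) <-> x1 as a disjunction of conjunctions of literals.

(x3 -> ~x1) <-> x1
≡ ((x3 -> ~x1) -> x1) & (x1 -> (x3 -> ~x1))   [eliminate <->]
≡ (~(x3 -> ~x1) | x1) & (x1 -> (x3 -> ~x1))   [eliminate ->]
≡ (~(~x3 | ~x1) | x1) & (x1 -> (x3 -> ~x1))   [eliminate ->]
≡ (~(~x3 | ~x1) | x1) & (~x1 | (x3 -> ~x1))   [eliminate ->]
≡ (~(~x3 | ~x1) | x1) & (~x1 | ~x3 | ~x1)   [eliminate ->]
≡ ((~~x3 & ~~x1) | x1) & (~x1 | ~x3 | ~x1)   [De Morgan]
≡ ((x3 & ~~x1) | x1) & (~x1 | ~x3 | ~x1)   [double negation]
≡ ((x3 & x1) | x1) & (~x1 | ~x3 | ~x1)   [double negation]
≡ (x3 & x1 & ~x1) | (x3 & x1 & ~x3) | (x3 & x1 & ~x1) | (x1 & ~x1) | (x1 & ~x3) | (x1 & ~x1)   [distribute & over |]
≡ x1 & ~x3   [simplify]

x1 & ~x3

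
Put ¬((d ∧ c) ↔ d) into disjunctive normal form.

d ∧ ¬c

¬((d ∧ c) ↔ d)
= ¬(((d ∧ c) → d) ∧ (d → (d ∧ c)))   [eliminate ↔]
= ¬((¬(d ∧ c) ∨ d) ∧ (d → (d ∧ c)))   [eliminate →]
= ¬((¬(d ∧ c) ∨ d) ∧ (¬d ∨ (d ∧ c)))   [eliminate →]
= ¬(¬(d ∧ c) ∨ d) ∨ ¬(¬d ∨ (d ∧ c))   [De Morgan]
= (¬¬(d ∧ c) ∧ ¬d) ∨ ¬(¬d ∨ (d ∧ c))   [De Morgan]
= (d ∧ c ∧ ¬d) ∨ ¬(¬d ∨ (d ∧ c))   [double negation]
= (d ∧ c ∧ ¬d) ∨ (¬¬d ∧ ¬(d ∧ c))   [De Morgan]
= (d ∧ c ∧ ¬d) ∨ (d ∧ ¬(d ∧ c))   [double negation]
= (d ∧ c ∧ ¬d) ∨ (d ∧ (¬d ∨ ¬c))   [De Morgan]
= (d ∧ c ∧ ¬d) ∨ (d ∧ ¬d) ∨ (d ∧ ¬c)   [distribute ∧ over ∨]
= d ∧ ¬c   [simplify]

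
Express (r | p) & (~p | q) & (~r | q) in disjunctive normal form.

(r & q) | (p & q)

(r | p) & (~p | q) & (~r | q)
≡ (r & ~p & ~r) | (r & ~p & q) | (r & q & ~r) | (r & q & q) | (p & ~p & ~r) | (p & ~p & q) | (p & q & ~r) | (p & q & q)
≡ (r & q) | (p & q)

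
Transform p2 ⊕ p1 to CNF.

(p2 ∨ p1) ∧ (¬p2 ∨ ¬p1)

p2 ⊕ p1
≡ (p2 ∨ p1) ∧ ¬(p2 ∧ p1)   [expand ⊕]
≡ (p2 ∨ p1) ∧ (¬p2 ∨ ¬p1)   [De Morgan]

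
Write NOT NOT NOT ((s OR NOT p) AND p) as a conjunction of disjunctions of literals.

NOT s OR NOT p

NOT NOT NOT ((s OR NOT p) AND p)
≡ NOT ((s OR NOT p) AND p)   [double negation]
≡ NOT (s OR NOT p) OR NOT p   [De Morgan]
≡ (NOT s AND NOT NOT p) OR NOT p   [De Morgan]
≡ (NOT s AND p) OR NOT p   [double negation]
≡ (NOT s OR NOT p) AND (p OR NOT p)   [distribute OR over AND]
≡ NOT s OR NOT p   [simplify]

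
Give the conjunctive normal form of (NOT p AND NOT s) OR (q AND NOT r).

(NOT p AND NOT s) OR (q AND NOT r)
≡ (NOT p OR q) AND (NOT p OR NOT r) AND (NOT s OR q) AND (NOT s OR NOT r)   — distribute OR over AND

(NOT p OR q) AND (NOT p OR NOT r) AND (NOT s OR q) AND (NOT s OR NOT r)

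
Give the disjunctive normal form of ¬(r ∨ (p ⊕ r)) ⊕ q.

¬(r ∨ (p ⊕ r)) ⊕ q
≡ (¬(r ∨ (p ⊕ r)) ∧ ¬q) ∨ (¬¬(r ∨ (p ⊕ r)) ∧ q)   [expand ⊕]
≡ (¬(r ∨ (p ∧ ¬r) ∨ (¬p ∧ r)) ∧ ¬q) ∨ (¬¬(r ∨ (p ⊕ r)) ∧ q)   [expand ⊕]
≡ (¬(r ∨ (p ∧ ¬r) ∨ (¬p ∧ r)) ∧ ¬q) ∨ (¬¬(r ∨ (p ∧ ¬r) ∨ (¬p ∧ r)) ∧ q)   [expand ⊕]
≡ (¬r ∧ ¬(p ∧ ¬r) ∧ ¬(¬p ∧ r) ∧ ¬q) ∨ (¬¬(r ∨ (p ∧ ¬r) ∨ (¬p ∧ r)) ∧ q)   [De Morgan]
≡ (¬r ∧ (¬p ∨ ¬¬r) ∧ ¬(¬p ∧ r) ∧ ¬q) ∨ (¬¬(r ∨ (p ∧ ¬r) ∨ (¬p ∧ r)) ∧ q)   [De Morgan]
≡ (¬r ∧ (¬p ∨ r) ∧ ¬(¬p ∧ r) ∧ ¬q) ∨ (¬¬(r ∨ (p ∧ ¬r) ∨ (¬p ∧ r)) ∧ q)   [double negation]
≡ (¬r ∧ (¬p ∨ r) ∧ (¬¬p ∨ ¬r) ∧ ¬q) ∨ (¬¬(r ∨ (p ∧ ¬r) ∨ (¬p ∧ r)) ∧ q)   [De Morgan]
≡ (¬r ∧ (¬p ∨ r) ∧ (p ∨ ¬r) ∧ ¬q) ∨ (¬¬(r ∨ (p ∧ ¬r) ∨ (¬p ∧ r)) ∧ q)   [double negation]
≡ (¬r ∧ (¬p ∨ r) ∧ (p ∨ ¬r) ∧ ¬q) ∨ ((r ∨ (p ∧ ¬r) ∨ (¬p ∧ r)) ∧ q)   [double negation]
≡ (¬r ∧ ¬p ∧ p ∧ ¬q) ∨ (¬r ∧ ¬p ∧ ¬r ∧ ¬q) ∨ (¬r ∧ r ∧ p ∧ ¬q) ∨ (¬r ∧ r ∧ ¬r ∧ ¬q) ∨ (r ∧ q) ∨ (p ∧ ¬r ∧ q) ∨ (¬p ∧ r ∧ q)   [distribute ∧ over ∨]
≡ (¬r ∧ ¬p ∧ ¬q) ∨ (r ∧ q) ∨ (p ∧ ¬r ∧ q)   [simplify]

(¬r ∧ ¬p ∧ ¬q) ∨ (r ∧ q) ∨ (p ∧ ¬r ∧ q)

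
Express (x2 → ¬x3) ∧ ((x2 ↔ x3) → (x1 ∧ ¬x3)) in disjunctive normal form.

(¬x2 ∧ x3) ∨ (¬x3 ∧ x2) ∨ (¬x3 ∧ x1)

(x2 → ¬x3) ∧ ((x2 ↔ x3) → (x1 ∧ ¬x3))
≡ (¬x2 ∨ ¬x3) ∧ ((x2 ↔ x3) → (x1 ∧ ¬x3))
≡ (¬x2 ∨ ¬x3) ∧ (¬(x2 ↔ x3) ∨ (x1 ∧ ¬x3))
≡ (¬x2 ∨ ¬x3) ∧ (¬((x2 → x3) ∧ (x3 → x2)) ∨ (x1 ∧ ¬x3))
≡ (¬x2 ∨ ¬x3) ∧ (¬((¬x2 ∨ x3) ∧ (x3 → x2)) ∨ (x1 ∧ ¬x3))
≡ (¬x2 ∨ ¬x3) ∧ (¬((¬x2 ∨ x3) ∧ (¬x3 ∨ x2)) ∨ (x1 ∧ ¬x3))
≡ (¬x2 ∨ ¬x3) ∧ (¬(¬x2 ∨ x3) ∨ ¬(¬x3 ∨ x2) ∨ (x1 ∧ ¬x3))
≡ (¬x2 ∨ ¬x3) ∧ ((¬¬x2 ∧ ¬x3) ∨ ¬(¬x3 ∨ x2) ∨ (x1 ∧ ¬x3))
≡ (¬x2 ∨ ¬x3) ∧ ((x2 ∧ ¬x3) ∨ ¬(¬x3 ∨ x2) ∨ (x1 ∧ ¬x3))
≡ (¬x2 ∨ ¬x3) ∧ ((x2 ∧ ¬x3) ∨ (¬¬x3 ∧ ¬x2) ∨ (x1 ∧ ¬x3))
≡ (¬x2 ∨ ¬x3) ∧ ((x2 ∧ ¬x3) ∨ (x3 ∧ ¬x2) ∨ (x1 ∧ ¬x3))
≡ (¬x2 ∧ x2 ∧ ¬x3) ∨ (¬x2 ∧ x3 ∧ ¬x2) ∨ (¬x2 ∧ x1 ∧ ¬x3) ∨ (¬x3 ∧ x2 ∧ ¬x3) ∨ (¬x3 ∧ x3 ∧ ¬x2) ∨ (¬x3 ∧ x1 ∧ ¬x3)
≡ (¬x2 ∧ x3) ∨ (¬x3 ∧ x2) ∨ (¬x3 ∧ x1)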